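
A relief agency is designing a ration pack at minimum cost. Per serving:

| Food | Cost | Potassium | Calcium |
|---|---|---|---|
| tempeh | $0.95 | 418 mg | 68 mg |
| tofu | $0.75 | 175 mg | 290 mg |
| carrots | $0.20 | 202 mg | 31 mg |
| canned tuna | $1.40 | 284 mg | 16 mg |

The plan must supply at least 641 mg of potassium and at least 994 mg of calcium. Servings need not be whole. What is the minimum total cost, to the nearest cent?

tempeh only: max(641/418, 994/68) = 14.62 servings → $13.89.
tofu only: max(641/175, 994/290) = 3.663 servings → $2.75.
carrots only: max(641/202, 994/31) = 32.06 servings → $6.41.
canned tuna only: max(641/284, 994/16) = 62.12 servings → $86.97.
tempeh + tofu with both tight: 0.1092 servings and 3.402 servings → $2.66.
tempeh + carrots: the both-tight solution has a negative serving — not a feasible corner.
tempeh + canned tuna with both targets exact would need a negative amount; discard.
tofu + carrots with both tight: 3.404 servings and 0.2246 servings → $2.60.
tofu + canned tuna with both tight: 3.419 servings and 0.1501 servings → $2.77.
carrots + canned tuna: the both-tight solution has a negative serving — not a feasible corner.
The minimum over all feasible corners is $2.60.

$2.60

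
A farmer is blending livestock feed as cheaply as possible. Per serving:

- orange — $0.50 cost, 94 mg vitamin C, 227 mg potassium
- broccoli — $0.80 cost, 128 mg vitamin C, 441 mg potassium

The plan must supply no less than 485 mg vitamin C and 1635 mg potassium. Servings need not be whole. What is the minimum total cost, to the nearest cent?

$3.00

For a min-cost LP with two ≥-constraints, a basic feasible solution has at most two positive variables.
orange only: max(485/94, 1635/227) = 7.203 servings → $3.60.
broccoli only: max(485/128, 1635/441) = 3.789 servings → $3.03.
orange + broccoli with both tight: 0.3714 servings and 3.516 servings → $3.00.
Cheapest feasible corner: $3.00.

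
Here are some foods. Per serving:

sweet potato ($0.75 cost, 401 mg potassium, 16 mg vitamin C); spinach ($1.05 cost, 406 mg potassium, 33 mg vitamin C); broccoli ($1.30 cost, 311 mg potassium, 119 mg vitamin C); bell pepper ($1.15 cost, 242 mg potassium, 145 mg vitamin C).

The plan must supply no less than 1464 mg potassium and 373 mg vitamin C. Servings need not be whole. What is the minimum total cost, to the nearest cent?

Check every corner: each single food scaled to meet both minima, and each pair solved so both constraints bind.
sweet potato only: max(1464/401, 373/16) = 23.31 servings → $17.48.
spinach only: max(1464/406, 373/33) = 11.3 servings → $11.87.
broccoli only: max(1464/311, 373/119) = 4.707 servings → $6.12.
bell pepper only: max(1464/242, 373/145) = 6.05 servings → $6.96.
sweet potato + spinach with both targets exact would need a negative amount; discard.
sweet potato + broccoli with both tight: 1.362 servings and 2.951 servings → $4.86.
sweet potato + bell pepper with both tight: 2.248 servings and 2.324 servings → $4.36.
spinach + broccoli with both tight: 1.53 servings and 2.71 servings → $5.13.
spinach + bell pepper with both tight: 2.398 servings and 2.027 servings → $4.85.
broccoli + bell pepper with both targets exact would need a negative amount; discard.
So the least-cost plan costs $4.36.

$4.36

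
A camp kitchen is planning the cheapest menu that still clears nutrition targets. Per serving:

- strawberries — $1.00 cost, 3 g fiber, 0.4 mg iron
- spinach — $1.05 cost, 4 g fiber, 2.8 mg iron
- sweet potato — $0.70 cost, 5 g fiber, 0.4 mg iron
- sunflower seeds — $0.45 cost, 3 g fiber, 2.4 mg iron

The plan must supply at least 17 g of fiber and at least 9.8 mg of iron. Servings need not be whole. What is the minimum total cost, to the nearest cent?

strawberries only: max(17/3, 9.8/0.4) = 24.5 servings → $24.50.
spinach only: max(17/4, 9.8/2.8) = 4.25 servings → $4.46.
sweet potato only: max(17/5, 9.8/0.4) = 24.5 servings → $17.15.
sunflower seeds only: max(17/3, 9.8/2.4) = 5.667 servings → $2.55.
strawberries + spinach with both tight: 1.235 servings and 3.324 servings → $4.72.
strawberries + sweet potato with both targets exact would need a negative amount; discard.
strawberries + sunflower seeds with both tight: 1.9 servings and 3.767 servings → $3.60.
spinach + sweet potato with both tight: 3.403 servings and 0.6774 servings → $4.05.
spinach + sunflower seeds with both targets exact would need a negative amount; discard.
sweet potato + sunflower seeds with both tight: 1.056 servings and 3.907 servings → $2.50.
So the least-cost plan costs $2.50.

$2.50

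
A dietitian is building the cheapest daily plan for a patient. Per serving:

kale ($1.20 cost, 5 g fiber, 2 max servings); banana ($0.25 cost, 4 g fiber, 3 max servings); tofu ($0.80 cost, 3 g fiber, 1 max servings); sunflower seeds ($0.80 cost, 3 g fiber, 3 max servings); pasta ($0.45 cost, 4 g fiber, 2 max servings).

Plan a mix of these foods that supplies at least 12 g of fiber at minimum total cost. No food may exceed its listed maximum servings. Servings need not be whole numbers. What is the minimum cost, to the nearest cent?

Cost per g of fiber: banana $0.0625, pasta $0.1125, kale $0.2400, tofu $0.2667, sunflower seeds $0.2667.
Take 3 servings of banana: +12.0 g fiber for $0.75 (total $0.75, still need 0.0 g).
Greedy by cheapest-per-g is optimal for a single linear constraint, so the minimum cost is $0.75.

$0.75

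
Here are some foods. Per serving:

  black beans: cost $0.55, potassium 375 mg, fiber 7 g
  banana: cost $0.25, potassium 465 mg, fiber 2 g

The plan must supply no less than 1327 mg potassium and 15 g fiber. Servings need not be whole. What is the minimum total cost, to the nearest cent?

Check every corner: each single food scaled to meet both minima, and each pair solved so both constraints bind.
black beans only: max(1327/375, 15/7) = 3.539 servings → $1.95.
banana only: max(1327/465, 15/2) = 7.5 servings → $1.88.
black beans + banana with both tight: 1.725 servings and 1.463 servings → $1.31.
The minimum over all feasible corners is $1.31.

$1.31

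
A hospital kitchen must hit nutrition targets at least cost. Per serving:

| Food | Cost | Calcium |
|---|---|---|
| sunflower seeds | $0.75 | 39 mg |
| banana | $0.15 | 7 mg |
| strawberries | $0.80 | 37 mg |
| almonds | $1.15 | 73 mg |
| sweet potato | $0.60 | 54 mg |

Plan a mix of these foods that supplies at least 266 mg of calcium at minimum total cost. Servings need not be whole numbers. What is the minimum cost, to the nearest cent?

Cost per mg of calcium: sweet potato $0.0111, almonds $0.0158, sunflower seeds $0.0192, banana $0.0214, strawberries $0.0216.
With no serving limits, use only sweet potato: 266 mg / 54 mg = 4.926 servings × $0.60 = $2.96.

$2.96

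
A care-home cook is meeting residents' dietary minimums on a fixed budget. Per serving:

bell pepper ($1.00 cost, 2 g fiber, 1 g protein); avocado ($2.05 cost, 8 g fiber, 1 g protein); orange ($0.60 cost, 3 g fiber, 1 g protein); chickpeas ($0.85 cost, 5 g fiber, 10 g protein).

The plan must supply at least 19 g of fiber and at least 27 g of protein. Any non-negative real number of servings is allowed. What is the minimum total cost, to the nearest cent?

$3.23

Two binding constraints pin down two serving amounts, so the optimal mix uses at most two foods. The candidates are each food alone (scaled to the tighter of fiber/protein) and each pair with both constraints tight.
bell pepper only: max(19/2, 27/1) = 27 servings → $27.00.
avocado only: max(19/8, 27/1) = 27 servings → $55.35.
orange only: max(19/3, 27/1) = 27 servings → $16.20.
chickpeas only: max(19/5, 27/10) = 3.8 servings → $3.23.
bell pepper + avocado: the both-tight solution has a negative serving — not a feasible corner.
bell pepper + orange: intersection lies outside the first quadrant.
bell pepper + chickpeas with both tight: 3.667 servings and 2.333 servings → $5.65.
avocado + orange: the both-tight solution has a negative serving — not a feasible corner.
avocado + chickpeas with both tight: 0.7333 servings and 2.627 servings → $3.74.
orange + chickpeas with both tight: 2.2 servings and 2.48 servings → $3.43.
Cheapest feasible corner: $3.23.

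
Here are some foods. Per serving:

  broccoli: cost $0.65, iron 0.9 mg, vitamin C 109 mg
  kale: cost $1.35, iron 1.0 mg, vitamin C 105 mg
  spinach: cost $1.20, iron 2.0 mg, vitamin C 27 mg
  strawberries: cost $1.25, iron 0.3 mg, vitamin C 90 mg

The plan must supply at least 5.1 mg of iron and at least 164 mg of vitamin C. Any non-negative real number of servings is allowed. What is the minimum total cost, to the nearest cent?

At the optimum either one food covers both requirements or two foods hit both targets exactly; no other combination can be cheaper.
broccoli only: max(5.1/0.9, 164/109) = 5.667 servings → $3.68.
kale only: max(5.1/1.0, 164/105) = 5.1 servings → $6.88.
spinach only: max(5.1/2.0, 164/27) = 6.074 servings → $7.29.
strawberries only: max(5.1/0.3, 164/90) = 17 servings → $21.25.
broccoli + kale: intersection lies outside the first quadrant.
broccoli + spinach with both tight: 0.9824 servings and 2.108 servings → $3.17.
broccoli + strawberries: the both-tight solution has a negative serving — not a feasible corner.
kale + spinach with both tight: 1.04 servings and 2.03 servings → $3.84.
kale + strawberries: the both-tight solution has a negative serving — not a feasible corner.
spinach + strawberries with both tight: 2.384 servings and 1.107 servings → $4.24.
The minimum over all feasible corners is $3.17.

$3.17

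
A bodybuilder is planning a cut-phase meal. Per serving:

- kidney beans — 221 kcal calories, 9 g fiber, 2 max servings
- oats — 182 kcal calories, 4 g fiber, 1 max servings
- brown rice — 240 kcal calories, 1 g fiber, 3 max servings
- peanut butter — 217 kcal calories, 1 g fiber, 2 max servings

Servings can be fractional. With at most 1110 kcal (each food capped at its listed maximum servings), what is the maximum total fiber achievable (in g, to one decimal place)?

24.2 g

Fiber per kcal: kidney beans 0.04072, oats 0.02198, peanut butter 0.004608, brown rice 0.004167.
Take 2 servings of kidney beans: uses 442 kcal, +18.0 g fiber (running total 18.0 g).
Take 1 serving of oats: uses 182 kcal, +4.0 g fiber (running total 22.0 g).
Take 2 servings of peanut butter: uses 434 kcal, +2.0 g fiber (running total 24.0 g).
Take 0.2167 servings of brown rice: uses 52 kcal, +0.2 g fiber (running total 24.2 g).
Greedy by best ratio exhausts the calories allowance optimally: 24.2 g.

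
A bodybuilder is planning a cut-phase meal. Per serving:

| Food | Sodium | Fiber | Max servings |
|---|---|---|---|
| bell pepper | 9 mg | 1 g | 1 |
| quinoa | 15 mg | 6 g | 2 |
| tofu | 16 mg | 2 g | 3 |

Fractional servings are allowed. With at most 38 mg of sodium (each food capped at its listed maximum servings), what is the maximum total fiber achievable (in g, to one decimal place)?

Fiber per mg sodium: quinoa 0.4, tofu 0.125, bell pepper 0.1111.
Take 2 servings of quinoa: uses 30 mg sodium, +12.0 g fiber (running total 12.0 g).
Take 0.5 servings of tofu: uses 8 mg sodium, +1.0 g fiber (running total 13.0 g).
Greedy by best ratio exhausts the sodium allowance optimally: 13.0 g.

13.0 g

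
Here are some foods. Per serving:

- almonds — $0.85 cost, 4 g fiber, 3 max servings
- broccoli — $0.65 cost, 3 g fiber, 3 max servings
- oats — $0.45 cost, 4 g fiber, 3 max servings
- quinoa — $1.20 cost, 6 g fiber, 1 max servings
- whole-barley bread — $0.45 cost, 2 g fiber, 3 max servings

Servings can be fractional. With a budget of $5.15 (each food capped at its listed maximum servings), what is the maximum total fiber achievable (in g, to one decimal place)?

30.2 g

Fiber per dollar: oats 8.889, quinoa 5, almonds 4.706, broccoli 4.615, whole-barley bread 4.444.
Take 3 servings of oats: spends $1.35, +12.0 g fiber (running total 12.0 g).
Take 1 serving of quinoa: spends $1.20, +6.0 g fiber (running total 18.0 g).
Take 3 servings of almonds: spends $2.55, +12.0 g fiber (running total 30.0 g).
Take 0.07692 servings of broccoli: spends $0.05, +0.2 g fiber (running total 30.2 g).
Greedy by best ratio exhausts the cost allowance optimally: 30.2 g.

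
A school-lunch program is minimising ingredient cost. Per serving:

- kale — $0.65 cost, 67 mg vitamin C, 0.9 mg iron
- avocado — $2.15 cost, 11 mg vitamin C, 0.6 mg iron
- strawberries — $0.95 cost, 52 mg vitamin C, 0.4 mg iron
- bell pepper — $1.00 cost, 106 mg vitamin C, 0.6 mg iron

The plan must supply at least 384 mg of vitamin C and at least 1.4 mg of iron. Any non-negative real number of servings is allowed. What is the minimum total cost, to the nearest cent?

With two linear requirements the optimum uses one or two foods; enumerate the corners.
kale only: max(384/67, 1.4/0.9) = 5.731 servings → $3.73.
avocado only: max(384/11, 1.4/0.6) = 34.91 servings → $75.05.
strawberries only: max(384/52, 1.4/0.4) = 7.385 servings → $7.02.
bell pepper only: max(384/106, 1.4/0.6) = 3.623 servings → $3.62.
kale + avocado: intersection lies outside the first quadrant.
kale + strawberries: intersection lies outside the first quadrant.
kale + bell pepper with both targets exact would need a negative amount; discard.
avocado + strawberries with both targets exact would need a negative amount; discard.
avocado + bell pepper: intersection lies outside the first quadrant.
strawberries + bell pepper: the both-tight solution has a negative serving — not a feasible corner.
So the least-cost plan costs $3.62.

$3.62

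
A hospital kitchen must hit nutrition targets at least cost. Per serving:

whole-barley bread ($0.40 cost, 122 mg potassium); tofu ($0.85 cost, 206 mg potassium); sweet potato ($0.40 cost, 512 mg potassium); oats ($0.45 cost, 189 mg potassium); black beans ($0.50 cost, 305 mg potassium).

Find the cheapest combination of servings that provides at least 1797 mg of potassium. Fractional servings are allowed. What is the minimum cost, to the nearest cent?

Cost per mg of potassium: sweet potato $0.0008, black beans $0.0016, oats $0.0024, whole-barley bread $0.0033, tofu $0.0041.
With no serving limits, use only sweet potato: 1797 mg / 512 mg = 3.51 servings × $0.40 = $1.40.

$1.40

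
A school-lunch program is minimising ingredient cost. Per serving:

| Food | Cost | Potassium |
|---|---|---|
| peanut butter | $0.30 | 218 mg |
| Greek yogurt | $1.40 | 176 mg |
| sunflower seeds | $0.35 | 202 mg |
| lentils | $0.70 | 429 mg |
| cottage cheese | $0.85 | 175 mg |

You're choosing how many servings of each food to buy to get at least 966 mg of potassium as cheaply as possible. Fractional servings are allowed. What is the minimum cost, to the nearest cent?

$1.33

Cost per mg of potassium: peanut butter $0.0014, lentils $0.0016, sunflower seeds $0.0017, cottage cheese $0.0049, Greek yogurt $0.0080.
With no serving limits, use only peanut butter: 966 mg / 218 mg = 4.431 servings × $0.30 = $1.33.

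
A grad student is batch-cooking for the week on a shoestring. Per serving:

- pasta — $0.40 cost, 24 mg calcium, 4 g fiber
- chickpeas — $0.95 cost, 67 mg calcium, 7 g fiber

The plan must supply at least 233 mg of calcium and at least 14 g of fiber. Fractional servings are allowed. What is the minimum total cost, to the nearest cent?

$3.30

At the optimum either one food covers both requirements or two foods hit both targets exactly; no other combination can be cheaper.
pasta only: max(233/24, 14/4) = 9.708 servings → $3.88.
chickpeas only: max(233/67, 14/7) = 3.478 servings → $3.30.
pasta + chickpeas with both targets exact would need a negative amount; discard.
So the least-cost plan costs $3.30.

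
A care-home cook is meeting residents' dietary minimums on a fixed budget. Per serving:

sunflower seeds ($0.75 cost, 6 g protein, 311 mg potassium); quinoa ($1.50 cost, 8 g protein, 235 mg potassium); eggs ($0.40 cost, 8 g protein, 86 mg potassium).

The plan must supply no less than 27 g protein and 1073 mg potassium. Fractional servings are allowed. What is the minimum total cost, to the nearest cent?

At the optimum either one food covers both requirements or two foods hit both targets exactly; no other combination can be cheaper.
sunflower seeds only: max(27/6, 1073/311) = 4.5 servings → $3.38.
quinoa only: max(27/8, 1073/235) = 4.566 servings → $6.85.
eggs only: max(27/8, 1073/86) = 12.48 servings → $4.99.
sunflower seeds + quinoa with both tight: 2.077 servings and 1.817 servings → $4.28.
sunflower seeds + eggs with both tight: 3.175 servings and 0.9934 servings → $2.78.
quinoa + eggs: intersection lies outside the first quadrant.
The minimum over all feasible corners is $2.78.

$2.78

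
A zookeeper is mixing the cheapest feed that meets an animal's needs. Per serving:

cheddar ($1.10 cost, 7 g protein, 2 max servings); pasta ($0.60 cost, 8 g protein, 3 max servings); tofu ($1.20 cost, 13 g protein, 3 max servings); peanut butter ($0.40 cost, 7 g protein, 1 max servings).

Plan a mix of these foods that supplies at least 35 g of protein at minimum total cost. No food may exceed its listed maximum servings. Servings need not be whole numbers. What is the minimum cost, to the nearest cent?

Cost per g of protein: peanut butter $0.0571, pasta $0.0750, tofu $0.0923, cheddar $0.1571.
Take 1 serving of peanut butter: +7.0 g protein for $0.40 (total $0.40, still need 28.0 g).
Take 3 servings of pasta: +24.0 g protein for $1.80 (total $2.20, still need 4.0 g).
Take 0.3077 servings of tofu: +4.0 g protein for $0.37 (total $2.57, still need 0.0 g).
Filling from the cheapest source first is optimal under one linear minimum: $2.57.

$2.57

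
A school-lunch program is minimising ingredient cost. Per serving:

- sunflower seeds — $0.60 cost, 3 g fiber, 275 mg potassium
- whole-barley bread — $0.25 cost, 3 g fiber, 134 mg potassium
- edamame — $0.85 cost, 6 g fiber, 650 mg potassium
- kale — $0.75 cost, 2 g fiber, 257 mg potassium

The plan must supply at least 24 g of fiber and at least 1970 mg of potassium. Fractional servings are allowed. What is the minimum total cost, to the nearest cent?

Minimising a linear cost over {fiber ≥ 24, potassium ≥ 1970, servings ≥ 0} — the optimum is at a vertex, using one or two foods.
sunflower seeds only: max(24/3, 1970/275) = 8 servings → $4.80.
whole-barley bread only: max(24/3, 1970/134) = 14.7 servings → $3.68.
edamame only: max(24/6, 1970/650) = 4 servings → $3.40.
kale only: max(24/2, 1970/257) = 12 servings → $9.00.
sunflower seeds + whole-barley bread with both tight: 6.369 servings and 1.631 servings → $4.23.
sunflower seeds + edamame with both targets exact would need a negative amount; discard.
sunflower seeds + kale: intersection lies outside the first quadrant.
whole-barley bread + edamame with both tight: 3.298 servings and 2.351 servings → $2.82.
whole-barley bread + kale with both tight: 4.429 servings and 5.356 servings → $5.12.
edamame + kale with both targets exact would need a negative amount; discard.
So the least-cost plan costs $2.82.

$2.82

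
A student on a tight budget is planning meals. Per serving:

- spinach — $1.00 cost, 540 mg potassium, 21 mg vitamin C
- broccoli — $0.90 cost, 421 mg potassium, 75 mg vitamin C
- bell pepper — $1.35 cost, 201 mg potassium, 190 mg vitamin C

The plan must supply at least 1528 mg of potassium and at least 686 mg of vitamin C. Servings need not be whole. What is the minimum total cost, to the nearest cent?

spinach only: max(1528/540, 686/21) = 32.67 servings → $32.67.
broccoli only: max(1528/421, 686/75) = 9.147 servings → $8.23.
bell pepper only: max(1528/201, 686/190) = 7.602 servings → $10.26.
spinach + broccoli: the both-tight solution has a negative serving — not a feasible corner.
spinach + bell pepper with both tight: 1.549 servings and 3.439 servings → $6.19.
broccoli + bell pepper with both tight: 2.348 servings and 2.684 servings → $5.74.
Cheapest feasible corner: $5.74.

$5.74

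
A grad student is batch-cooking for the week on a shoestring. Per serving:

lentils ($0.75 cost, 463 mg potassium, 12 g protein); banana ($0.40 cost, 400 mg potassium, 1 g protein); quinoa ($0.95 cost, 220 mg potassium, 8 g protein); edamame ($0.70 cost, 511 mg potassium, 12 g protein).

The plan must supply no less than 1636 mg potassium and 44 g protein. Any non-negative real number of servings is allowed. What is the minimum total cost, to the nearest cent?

$2.57

Check every corner: each single food scaled to meet both minima, and each pair solved so both constraints bind.
lentils only: max(1636/463, 44/12) = 3.667 servings → $2.75.
banana only: max(1636/400, 44/1) = 44 servings → $17.60.
quinoa only: max(1636/220, 44/8) = 7.436 servings → $7.06.
edamame only: max(1636/511, 44/12) = 3.667 servings → $2.57.
lentils + banana with both targets exact would need a negative amount; discard.
lentils + quinoa with both tight: 3.203 servings and 0.6955 servings → $3.06.
lentils + edamame: the both-tight solution has a negative serving — not a feasible corner.
banana + quinoa with both tight: 1.144 servings and 5.357 servings → $5.55.
banana + edamame: intersection lies outside the first quadrant.
quinoa + edamame with both tight: 1.97 servings and 2.354 servings → $3.52.
So the least-cost plan costs $2.57.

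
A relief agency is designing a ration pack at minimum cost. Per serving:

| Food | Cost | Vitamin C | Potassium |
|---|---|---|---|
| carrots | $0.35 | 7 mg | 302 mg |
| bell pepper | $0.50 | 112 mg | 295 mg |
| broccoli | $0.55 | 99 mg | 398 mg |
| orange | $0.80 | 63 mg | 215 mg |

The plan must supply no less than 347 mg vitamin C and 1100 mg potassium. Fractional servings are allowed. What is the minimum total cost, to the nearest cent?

$1.70

carrots only: max(347/7, 1100/302) = 49.57 servings → $17.35.
bell pepper only: max(347/112, 1100/295) = 3.729 servings → $1.86.
broccoli only: max(347/99, 1100/398) = 3.505 servings → $1.93.
orange only: max(347/63, 1100/215) = 5.508 servings → $4.41.
carrots + bell pepper with both tight: 0.656 servings and 3.057 servings → $1.76.
carrots + broccoli with both targets exact would need a negative amount; discard.
carrots + orange: intersection lies outside the first quadrant.
bell pepper + broccoli with both tight: 1.9 servings and 1.355 servings → $1.70.
bell pepper + orange with both tight: 0.9654 servings and 3.792 servings → $3.52.
broccoli + orange with both targets exact would need a negative amount; discard.
Cheapest feasible corner: $1.70.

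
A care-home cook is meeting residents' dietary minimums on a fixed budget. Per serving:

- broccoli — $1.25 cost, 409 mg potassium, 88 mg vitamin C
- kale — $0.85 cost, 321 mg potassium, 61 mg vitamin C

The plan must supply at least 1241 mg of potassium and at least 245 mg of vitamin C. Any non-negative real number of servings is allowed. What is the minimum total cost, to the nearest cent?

This is a tiny linear program; its minimum lies at a vertex of the feasible set. List the vertices and price them.
broccoli only: max(1241/409, 245/88) = 3.034 servings → $3.79.
kale only: max(1241/321, 245/61) = 4.016 servings → $3.41.
broccoli + kale with both tight: 0.8924 servings and 2.729 servings → $3.44.
So the least-cost plan costs $3.41.

$3.41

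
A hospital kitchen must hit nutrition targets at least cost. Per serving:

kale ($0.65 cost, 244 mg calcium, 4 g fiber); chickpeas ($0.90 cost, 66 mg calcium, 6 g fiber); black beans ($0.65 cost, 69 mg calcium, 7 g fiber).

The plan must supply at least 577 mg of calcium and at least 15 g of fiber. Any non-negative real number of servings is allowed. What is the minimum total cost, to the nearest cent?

A basic optimal solution has at most two foods positive. Try each food alone and each pair with both targets met exactly.
kale only: max(577/244, 15/4) = 3.75 servings → $2.44.
chickpeas only: max(577/66, 15/6) = 8.742 servings → $7.87.
black beans only: max(577/69, 15/7) = 8.362 servings → $5.44.
kale + chickpeas with both tight: 2.06 servings and 1.127 servings → $2.35.
kale + black beans with both tight: 2.098 servings and 0.9441 servings → $1.98.
chickpeas + black beans: intersection lies outside the first quadrant.
Cheapest feasible corner: $1.98.

$1.98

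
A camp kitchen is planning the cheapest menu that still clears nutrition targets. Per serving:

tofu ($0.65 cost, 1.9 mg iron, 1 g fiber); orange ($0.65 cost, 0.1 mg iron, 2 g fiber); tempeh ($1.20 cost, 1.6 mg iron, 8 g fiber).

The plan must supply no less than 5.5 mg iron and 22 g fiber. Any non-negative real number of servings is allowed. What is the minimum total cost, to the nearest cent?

An LP optimum is at a vertex; with two nutrient constraints at most two foods are used. Check each candidate.
tofu only: max(5.5/1.9, 22/1) = 22 servings → $14.30.
orange only: max(5.5/0.1, 22/2) = 55 servings → $35.75.
tempeh only: max(5.5/1.6, 22/8) = 3.438 servings → $4.12.
tofu + orange with both tight: 2.378 servings and 9.811 servings → $7.92.
tofu + tempeh with both tight: 0.6471 servings and 2.669 servings → $3.62.
orange + tempeh with both targets exact would need a negative amount; discard.
So the least-cost plan costs $3.62.

$3.62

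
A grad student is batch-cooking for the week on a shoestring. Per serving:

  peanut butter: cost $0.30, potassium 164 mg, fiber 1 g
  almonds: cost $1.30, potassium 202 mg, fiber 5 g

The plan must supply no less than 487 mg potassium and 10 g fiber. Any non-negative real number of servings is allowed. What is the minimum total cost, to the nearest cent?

Minimising a linear cost over {potassium ≥ 487, fiber ≥ 10, servings ≥ 0} — the optimum is at a vertex, using one or two foods.
peanut butter only: max(487/164, 10/1) = 10 servings → $3.00.
almonds only: max(487/202, 10/5) = 2.411 servings → $3.13.
peanut butter + almonds with both tight: 0.6715 servings and 1.866 servings → $2.63.
Cheapest feasible corner: $2.63.

$2.63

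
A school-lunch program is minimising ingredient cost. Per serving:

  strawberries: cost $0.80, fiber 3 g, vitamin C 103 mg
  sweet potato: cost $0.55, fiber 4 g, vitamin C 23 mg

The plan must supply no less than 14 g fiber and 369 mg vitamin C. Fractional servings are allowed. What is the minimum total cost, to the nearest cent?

strawberries only: max(14/3, 369/103) = 4.667 servings → $3.73.
sweet potato only: max(14/4, 369/23) = 16.04 servings → $8.82.
strawberries + sweet potato with both tight: 3.364 servings and 0.9767 servings → $3.23.
So the least-cost plan costs $3.23.

$3.23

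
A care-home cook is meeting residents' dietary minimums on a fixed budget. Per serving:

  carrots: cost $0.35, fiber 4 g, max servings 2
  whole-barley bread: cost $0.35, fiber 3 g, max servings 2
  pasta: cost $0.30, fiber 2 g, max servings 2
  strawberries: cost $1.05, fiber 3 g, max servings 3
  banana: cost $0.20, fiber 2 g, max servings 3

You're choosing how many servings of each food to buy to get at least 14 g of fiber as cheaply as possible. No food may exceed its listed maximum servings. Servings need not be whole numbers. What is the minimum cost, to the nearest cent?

$1.30

Cost per g of fiber: carrots $0.0875, banana $0.1000, whole-barley bread $0.1167, pasta $0.1500, strawberries $0.3500.
Take 2 servings of carrots: +8.0 g fiber for $0.70 (total $0.70, still need 6.0 g).
Take 3 servings of banana: +6.0 g fiber for $0.60 (total $1.30, still need 0.0 g).
Filling from the cheapest source first is optimal under one linear minimum: $1.30.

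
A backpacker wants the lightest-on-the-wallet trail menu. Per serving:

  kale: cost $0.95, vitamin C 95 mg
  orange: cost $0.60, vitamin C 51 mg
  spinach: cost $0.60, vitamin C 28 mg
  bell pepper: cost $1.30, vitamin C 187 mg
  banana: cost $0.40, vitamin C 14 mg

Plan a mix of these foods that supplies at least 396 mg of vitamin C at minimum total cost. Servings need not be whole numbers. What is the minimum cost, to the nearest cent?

Cost per mg of vitamin C: bell pepper $0.0070, kale $0.0100, orange $0.0118, spinach $0.0214, banana $0.0286.
With no serving limits, use only bell pepper: 396 mg / 187 mg = 2.118 servings × $1.30 = $2.75.

$2.75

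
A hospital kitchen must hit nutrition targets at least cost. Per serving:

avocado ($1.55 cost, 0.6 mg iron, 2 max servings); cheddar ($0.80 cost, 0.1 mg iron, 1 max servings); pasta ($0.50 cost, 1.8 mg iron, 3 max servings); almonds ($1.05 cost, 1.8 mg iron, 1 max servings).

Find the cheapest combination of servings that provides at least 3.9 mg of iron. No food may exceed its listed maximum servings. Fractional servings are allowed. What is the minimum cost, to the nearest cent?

$1.08

Cost per mg of iron: pasta $0.2778, almonds $0.5833, avocado $2.5833, cheddar $8.0000.
Take 2.167 servings of pasta: +3.9 mg iron for $1.08 (total $1.08, still need 0.0 mg).
Filling from the cheapest source first is optimal under one linear minimum: $1.08.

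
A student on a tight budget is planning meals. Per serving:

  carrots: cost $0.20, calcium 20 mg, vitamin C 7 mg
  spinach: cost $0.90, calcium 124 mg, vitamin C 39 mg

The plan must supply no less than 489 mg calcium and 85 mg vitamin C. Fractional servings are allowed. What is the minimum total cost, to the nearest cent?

$3.55

The cheapest plan sits at a corner of the feasible region — with two constraints it uses at most two foods.
carrots only: max(489/20, 85/7) = 24.45 servings → $4.89.
spinach only: max(489/124, 85/39) = 3.944 servings → $3.55.
carrots + spinach: the both-tight solution has a negative serving — not a feasible corner.
So the least-cost plan costs $3.55.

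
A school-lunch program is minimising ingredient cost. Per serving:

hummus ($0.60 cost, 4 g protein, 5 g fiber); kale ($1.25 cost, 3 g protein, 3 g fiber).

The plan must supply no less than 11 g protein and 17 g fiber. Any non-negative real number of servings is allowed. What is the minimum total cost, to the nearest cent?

At the optimum either one food covers both requirements or two foods hit both targets exactly; no other combination can be cheaper.
hummus only: max(11/4, 17/5) = 3.4 servings → $2.04.
kale only: max(11/3, 17/3) = 5.667 servings → $7.08.
hummus + kale: the both-tight solution has a negative serving — not a feasible corner.
So the least-cost plan costs $2.04.

$2.04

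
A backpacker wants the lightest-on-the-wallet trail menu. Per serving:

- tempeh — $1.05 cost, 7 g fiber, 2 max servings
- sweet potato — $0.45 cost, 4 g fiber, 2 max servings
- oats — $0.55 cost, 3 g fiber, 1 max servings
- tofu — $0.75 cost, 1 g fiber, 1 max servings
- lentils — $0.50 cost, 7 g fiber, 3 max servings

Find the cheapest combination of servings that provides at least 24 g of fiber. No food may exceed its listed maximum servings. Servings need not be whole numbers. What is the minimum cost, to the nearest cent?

$1.84

Cost per g of fiber: lentils $0.0714, sweet potato $0.1125, tempeh $0.1500, oats $0.1833, tofu $0.7500.
Take 3 servings of lentils: +21.0 g fiber for $1.50 (total $1.50, still need 3.0 g).
Take 0.75 servings of sweet potato: +3.0 g fiber for $0.34 (total $1.84, still need 0.0 g).
Greedy by cheapest-per-g is optimal for a single linear constraint, so the minimum cost is $1.84.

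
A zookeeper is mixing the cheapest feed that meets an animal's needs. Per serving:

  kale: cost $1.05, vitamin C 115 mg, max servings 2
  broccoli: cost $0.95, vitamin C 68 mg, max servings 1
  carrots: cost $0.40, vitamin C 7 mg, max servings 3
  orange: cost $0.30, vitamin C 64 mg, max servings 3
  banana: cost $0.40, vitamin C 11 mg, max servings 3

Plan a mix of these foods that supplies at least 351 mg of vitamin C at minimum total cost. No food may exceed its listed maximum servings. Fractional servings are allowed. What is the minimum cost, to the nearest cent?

$2.35

Cost per mg of vitamin C: orange $0.0047, kale $0.0091, broccoli $0.0140, banana $0.0364, carrots $0.0571.
Take 3 servings of orange: +192.0 mg vitamin C for $0.90 (total $0.90, still need 159.0 mg).
Take 1.383 servings of kale: +159.0 mg vitamin C for $1.45 (total $2.35, still need 0.0 mg).
Filling from the cheapest source first is optimal under one linear minimum: $2.35.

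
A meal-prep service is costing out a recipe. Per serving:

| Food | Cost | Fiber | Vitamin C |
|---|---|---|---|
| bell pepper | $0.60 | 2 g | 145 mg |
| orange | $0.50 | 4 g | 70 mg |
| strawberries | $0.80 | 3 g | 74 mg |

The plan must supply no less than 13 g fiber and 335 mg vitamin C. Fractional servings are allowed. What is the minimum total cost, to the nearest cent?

With two linear requirements the optimum uses one or two foods; enumerate the corners.
bell pepper only: max(13/2, 335/145) = 6.5 servings → $3.90.
orange only: max(13/4, 335/70) = 4.786 servings → $2.39.
strawberries only: max(13/3, 335/74) = 4.527 servings → $3.62.
bell pepper + orange with both tight: 0.9773 servings and 2.761 servings → $1.97.
bell pepper + strawberries with both tight: 0.1498 servings and 4.233 servings → $3.48.
orange + strawberries with both targets exact would need a negative amount; discard.
So the least-cost plan costs $1.97.

$1.97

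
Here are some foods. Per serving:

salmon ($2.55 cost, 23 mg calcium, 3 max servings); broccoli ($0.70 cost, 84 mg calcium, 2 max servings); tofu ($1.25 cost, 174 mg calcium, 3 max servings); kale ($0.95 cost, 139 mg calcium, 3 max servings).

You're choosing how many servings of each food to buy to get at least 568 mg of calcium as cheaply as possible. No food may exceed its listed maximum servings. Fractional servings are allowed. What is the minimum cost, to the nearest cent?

$3.93

Cost per mg of calcium: kale $0.0068, tofu $0.0072, broccoli $0.0083, salmon $0.1109.
Take 3 servings of kale: +417.0 mg calcium for $2.85 (total $2.85, still need 151.0 mg).
Take 0.8678 servings of tofu: +151.0 mg calcium for $1.08 (total $3.93, still need 0.0 mg).
Filling from the cheapest source first is optimal under one linear minimum: $3.93.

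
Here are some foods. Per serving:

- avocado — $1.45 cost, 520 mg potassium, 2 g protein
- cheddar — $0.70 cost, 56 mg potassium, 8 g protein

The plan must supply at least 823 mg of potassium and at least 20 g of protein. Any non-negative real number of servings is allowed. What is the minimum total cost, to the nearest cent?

The cheapest plan sits at a corner of the feasible region — with two constraints it uses at most two foods.
avocado only: max(823/520, 20/2) = 10 servings → $14.50.
cheddar only: max(823/56, 20/8) = 14.7 servings → $10.29.
avocado + cheddar with both tight: 1.35 servings and 2.163 servings → $3.47.
The minimum over all feasible corners is $3.47.

$3.47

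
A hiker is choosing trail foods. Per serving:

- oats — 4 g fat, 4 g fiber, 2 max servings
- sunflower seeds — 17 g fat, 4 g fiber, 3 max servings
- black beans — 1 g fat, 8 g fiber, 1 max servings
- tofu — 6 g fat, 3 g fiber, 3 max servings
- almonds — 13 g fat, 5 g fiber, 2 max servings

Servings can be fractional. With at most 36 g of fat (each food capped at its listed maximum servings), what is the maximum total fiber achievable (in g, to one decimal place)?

28.5 g

Fiber per g fat: black beans 8, oats 1, tofu 0.5, almonds 0.3846, sunflower seeds 0.2353.
Take 1 serving of black beans: uses 1 g fat, +8.0 g fiber (running total 8.0 g).
Take 2 servings of oats: uses 8 g fat, +8.0 g fiber (running total 16.0 g).
Take 3 servings of tofu: uses 18 g fat, +9.0 g fiber (running total 25.0 g).
Take 0.6923 servings of almonds: uses 9 g fat, +3.5 g fiber (running total 28.5 g).
Greedy by best ratio exhausts the fat allowance optimally: 28.5 g.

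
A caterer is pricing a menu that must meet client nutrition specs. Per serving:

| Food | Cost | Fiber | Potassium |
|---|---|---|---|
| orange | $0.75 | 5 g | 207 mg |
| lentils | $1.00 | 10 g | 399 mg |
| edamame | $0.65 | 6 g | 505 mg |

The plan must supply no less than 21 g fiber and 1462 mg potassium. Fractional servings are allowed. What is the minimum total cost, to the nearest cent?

$2.22

For a min-cost LP with two ≥-constraints, a basic feasible solution has at most two positive variables.
orange only: max(21/5, 1462/207) = 7.063 servings → $5.30.
lentils only: max(21/10, 1462/399) = 3.664 servings → $3.66.
edamame only: max(21/6, 1462/505) = 3.5 servings → $2.27.
orange + lentils: the both-tight solution has a negative serving — not a feasible corner.
orange + edamame with both tight: 1.429 servings and 2.309 servings → $2.57.
lentils + edamame with both tight: 0.6901 servings and 2.35 servings → $2.22.
Cheapest feasible corner: $2.22.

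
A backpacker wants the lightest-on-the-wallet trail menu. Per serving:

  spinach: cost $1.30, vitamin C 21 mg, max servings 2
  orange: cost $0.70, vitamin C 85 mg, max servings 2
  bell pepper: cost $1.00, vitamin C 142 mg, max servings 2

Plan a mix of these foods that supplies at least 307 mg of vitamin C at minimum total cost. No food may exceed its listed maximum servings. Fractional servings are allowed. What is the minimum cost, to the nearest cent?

$2.19

Cost per mg of vitamin C: bell pepper $0.0070, orange $0.0082, spinach $0.0619.
Take 2 servings of bell pepper: +284.0 mg vitamin C for $2.00 (total $2.00, still need 23.0 mg).
Take 0.2706 servings of orange: +23.0 mg vitamin C for $0.19 (total $2.19, still need 0.0 mg).
Greedy by cheapest-per-mg is optimal for a single linear constraint, so the minimum cost is $2.19.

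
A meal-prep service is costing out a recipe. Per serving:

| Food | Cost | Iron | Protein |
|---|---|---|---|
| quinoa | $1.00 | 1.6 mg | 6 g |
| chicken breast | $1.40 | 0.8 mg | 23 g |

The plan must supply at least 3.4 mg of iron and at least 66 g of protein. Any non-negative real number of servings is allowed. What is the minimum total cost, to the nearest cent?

$4.52

At the optimum either one food covers both requirements or two foods hit both targets exactly; no other combination can be cheaper.
quinoa only: max(3.4/1.6, 66/6) = 11 servings → $11.00.
chicken breast only: max(3.4/0.8, 66/23) = 4.25 servings → $5.95.
quinoa + chicken breast with both tight: 0.7937 servings and 2.663 servings → $4.52.
Cheapest feasible corner: $4.52.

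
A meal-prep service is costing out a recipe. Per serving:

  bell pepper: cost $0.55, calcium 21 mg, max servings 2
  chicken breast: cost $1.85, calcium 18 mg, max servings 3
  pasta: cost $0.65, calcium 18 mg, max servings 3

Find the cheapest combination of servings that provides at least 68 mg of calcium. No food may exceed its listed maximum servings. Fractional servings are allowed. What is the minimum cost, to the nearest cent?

Cost per mg of calcium: bell pepper $0.0262, pasta $0.0361, chicken breast $0.1028.
Take 2 servings of bell pepper: +42.0 mg calcium for $1.10 (total $1.10, still need 26.0 mg).
Take 1.444 servings of pasta: +26.0 mg calcium for $0.94 (total $2.04, still need 0.0 mg).
Greedy by cheapest-per-mg is optimal for a single linear constraint, so the minimum cost is $2.04.

$2.04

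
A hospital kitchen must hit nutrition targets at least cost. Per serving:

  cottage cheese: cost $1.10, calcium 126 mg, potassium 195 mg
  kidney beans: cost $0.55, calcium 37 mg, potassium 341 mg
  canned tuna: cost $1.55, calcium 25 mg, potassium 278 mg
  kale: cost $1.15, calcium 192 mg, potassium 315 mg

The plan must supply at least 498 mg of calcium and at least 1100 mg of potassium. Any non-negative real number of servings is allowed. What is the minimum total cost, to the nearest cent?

Check every corner: each single food scaled to meet both minima, and each pair solved so both constraints bind.
cottage cheese only: max(498/126, 1100/195) = 5.641 servings → $6.21.
kidney beans only: max(498/37, 1100/341) = 13.46 servings → $7.40.
canned tuna only: max(498/25, 1100/278) = 19.92 servings → $30.88.
kale only: max(498/192, 1100/315) = 3.492 servings → $4.02.
cottage cheese + kidney beans with both tight: 3.612 servings and 1.161 servings → $4.61.
cottage cheese + canned tuna with both tight: 3.679 servings and 1.376 servings → $6.18.
cottage cheese + kale: intersection lies outside the first quadrant.
kidney beans + canned tuna: intersection lies outside the first quadrant.
kidney beans + kale with both tight: 1.01 servings and 2.399 servings → $3.31.
canned tuna + kale with both tight: 1.194 servings and 2.438 servings → $4.65.
So the least-cost plan costs $3.31.

$3.31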